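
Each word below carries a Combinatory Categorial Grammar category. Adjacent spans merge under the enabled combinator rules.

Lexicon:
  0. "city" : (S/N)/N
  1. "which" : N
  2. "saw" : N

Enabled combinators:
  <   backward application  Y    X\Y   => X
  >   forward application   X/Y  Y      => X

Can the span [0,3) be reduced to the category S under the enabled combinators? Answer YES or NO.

YES

[0,3] S   >
  [0,2] S/N   >
    [0,1] "city" : (S/N)/N
    [1,2] "which" : N
  [2,3] "saw" : N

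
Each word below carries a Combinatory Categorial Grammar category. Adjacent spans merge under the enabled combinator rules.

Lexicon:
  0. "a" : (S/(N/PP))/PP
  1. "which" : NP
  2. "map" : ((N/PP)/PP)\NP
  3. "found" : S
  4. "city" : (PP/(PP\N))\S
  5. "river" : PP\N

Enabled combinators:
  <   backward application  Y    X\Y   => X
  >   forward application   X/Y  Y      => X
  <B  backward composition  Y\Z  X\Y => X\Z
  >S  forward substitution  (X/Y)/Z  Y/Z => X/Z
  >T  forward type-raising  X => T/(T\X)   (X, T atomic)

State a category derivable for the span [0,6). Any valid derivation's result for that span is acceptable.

[0,6] S   >
  [0,3] S/PP   >S
    [0,1] "a" : (S/(N/PP))/PP
    [1,3] (N/PP)/PP   <
      [1,2] "which" : NP
      [2,3] "map" : ((N/PP)/PP)\NP
  [3,6] PP   >
    [3,5] PP/(PP\N)   <
      [3,4] "found" : S
      [4,5] "city" : (PP/(PP\N))\S
    [5,6] "river" : PP\N

S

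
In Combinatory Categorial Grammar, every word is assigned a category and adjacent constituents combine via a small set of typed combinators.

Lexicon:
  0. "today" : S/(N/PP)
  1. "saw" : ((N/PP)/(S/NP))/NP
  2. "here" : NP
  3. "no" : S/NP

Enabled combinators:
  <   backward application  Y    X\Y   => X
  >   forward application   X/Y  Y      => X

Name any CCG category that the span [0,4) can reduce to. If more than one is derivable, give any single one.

S

[0,4] S   >
  [0,1] "today" : S/(N/PP)
  [1,4] N/PP   >
    [1,3] (N/PP)/(S/NP)   >
      [1,2] "saw" : ((N/PP)/(S/NP))/NP
      [2,3] "here" : NP
    [3,4] "no" : S/NP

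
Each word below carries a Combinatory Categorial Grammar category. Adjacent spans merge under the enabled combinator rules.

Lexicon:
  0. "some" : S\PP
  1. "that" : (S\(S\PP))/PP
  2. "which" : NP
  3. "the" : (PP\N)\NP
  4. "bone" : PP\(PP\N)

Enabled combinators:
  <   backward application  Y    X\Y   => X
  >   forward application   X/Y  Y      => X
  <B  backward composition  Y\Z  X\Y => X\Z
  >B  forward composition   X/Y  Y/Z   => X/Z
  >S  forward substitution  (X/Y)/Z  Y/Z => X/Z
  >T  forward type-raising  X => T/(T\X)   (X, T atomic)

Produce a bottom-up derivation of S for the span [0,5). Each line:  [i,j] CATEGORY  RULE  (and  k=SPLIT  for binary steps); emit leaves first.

[0,1] S\PP  lex  "some"
[1,2] (S\(S\PP))/PP  lex  "that"
[2,3] NP  lex  "which"
[3,4] (PP\N)\NP  lex  "the"
[2,4] PP\N  <  k=3
[4,5] PP\(PP\N)  lex  "bone"
[2,5] PP  <  k=4
[1,5] S\(S\PP)  >  k=2
[0,5] S  <  k=1

[0,5] S   <
  [0,1] "some" : S\PP
  [1,5] S\(S\PP)   >
    [1,2] "that" : (S\(S\PP))/PP
    [2,5] PP   <
      [2,4] PP\N   <
        [2,3] "which" : NP
        [3,4] "the" : (PP\N)\NP
      [4,5] "bone" : PP\(PP\N)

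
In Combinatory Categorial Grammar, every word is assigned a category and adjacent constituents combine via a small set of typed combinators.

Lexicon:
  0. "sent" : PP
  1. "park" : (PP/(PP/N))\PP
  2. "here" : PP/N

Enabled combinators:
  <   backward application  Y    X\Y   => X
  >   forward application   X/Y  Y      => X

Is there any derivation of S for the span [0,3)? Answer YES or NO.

PP (PP/(PP/N))\PP PP/N
CKY chart[0,3] = {PP}; S ∉ chart

NO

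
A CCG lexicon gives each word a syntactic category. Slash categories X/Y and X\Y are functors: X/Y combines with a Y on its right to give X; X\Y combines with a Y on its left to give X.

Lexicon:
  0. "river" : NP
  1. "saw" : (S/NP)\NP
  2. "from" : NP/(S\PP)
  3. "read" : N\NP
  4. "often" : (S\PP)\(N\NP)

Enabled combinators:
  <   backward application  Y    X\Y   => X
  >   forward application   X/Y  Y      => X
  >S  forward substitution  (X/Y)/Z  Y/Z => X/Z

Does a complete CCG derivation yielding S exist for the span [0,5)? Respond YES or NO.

[0,5] S   >
  [0,2] S/NP   <
    [0,1] "river" : NP
    [1,2] "saw" : (S/NP)\NP
  [2,5] NP   >
    [2,3] "from" : NP/(S\PP)
    [3,5] S\PP   <
      [3,4] "read" : N\NP
      [4,5] "often" : (S\PP)\(N\NP)

YES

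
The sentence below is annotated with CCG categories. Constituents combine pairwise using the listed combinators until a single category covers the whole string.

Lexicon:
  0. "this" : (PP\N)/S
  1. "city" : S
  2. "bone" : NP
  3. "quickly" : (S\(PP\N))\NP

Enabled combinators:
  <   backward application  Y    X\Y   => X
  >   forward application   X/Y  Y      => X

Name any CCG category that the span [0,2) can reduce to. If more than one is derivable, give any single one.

[0,4] S   <
  [0,2] PP\N   >
    [0,1] "this" : (PP\N)/S
    [1,2] "city" : S
  [2,4] S\(PP\N)   <
    [2,3] "bone" : NP
    [3,4] "quickly" : (S\(PP\N))\NP

PP\N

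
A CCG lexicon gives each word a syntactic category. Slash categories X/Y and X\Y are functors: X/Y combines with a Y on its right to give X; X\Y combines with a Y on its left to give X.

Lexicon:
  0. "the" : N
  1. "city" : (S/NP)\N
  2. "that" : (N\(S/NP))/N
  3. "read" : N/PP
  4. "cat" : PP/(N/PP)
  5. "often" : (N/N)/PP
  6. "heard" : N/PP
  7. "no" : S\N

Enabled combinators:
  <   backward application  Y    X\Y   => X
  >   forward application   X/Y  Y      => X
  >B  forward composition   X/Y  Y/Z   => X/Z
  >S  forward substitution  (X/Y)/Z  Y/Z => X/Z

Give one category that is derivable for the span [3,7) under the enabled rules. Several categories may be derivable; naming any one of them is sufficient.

N

[0,8] S   <
  [0,7] N   <
    [0,2] S/NP   <
      [0,1] "the" : N
      [1,2] "city" : (S/NP)\N
    [2,7] N\(S/NP)   >
      [2,3] "that" : (N\(S/NP))/N
      [3,7] N   >
        [3,4] "read" : N/PP
        [4,7] PP   >
          [4,5] "cat" : PP/(N/PP)
          [5,7] N/PP   >S
            [5,6] "often" : (N/N)/PP
            [6,7] "heard" : N/PP
  [7,8] "no" : S\N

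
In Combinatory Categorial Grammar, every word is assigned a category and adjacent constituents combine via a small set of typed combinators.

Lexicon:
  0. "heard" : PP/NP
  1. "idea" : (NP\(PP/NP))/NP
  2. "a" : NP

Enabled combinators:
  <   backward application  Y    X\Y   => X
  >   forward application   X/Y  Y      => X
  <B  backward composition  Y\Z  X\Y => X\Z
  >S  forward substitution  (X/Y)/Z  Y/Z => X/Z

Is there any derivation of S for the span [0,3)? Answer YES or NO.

NO

PP/NP (NP\(PP/NP))/NP NP
CKY chart[0,3] = {NP}; S ∉ chart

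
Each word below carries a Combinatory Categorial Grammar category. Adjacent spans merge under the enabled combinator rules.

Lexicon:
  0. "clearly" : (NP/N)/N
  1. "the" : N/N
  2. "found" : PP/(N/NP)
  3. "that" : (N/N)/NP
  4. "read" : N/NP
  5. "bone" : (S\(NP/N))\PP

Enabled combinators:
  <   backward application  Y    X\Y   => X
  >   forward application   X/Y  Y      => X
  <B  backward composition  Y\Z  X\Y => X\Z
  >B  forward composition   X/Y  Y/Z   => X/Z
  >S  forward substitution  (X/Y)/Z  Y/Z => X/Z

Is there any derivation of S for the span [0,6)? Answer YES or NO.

YES

[0,6] S   <
  [0,2] NP/N   >S
    [0,1] "clearly" : (NP/N)/N
    [1,2] "the" : N/N
  [2,6] S\(NP/N)   <
    [2,5] PP   >
      [2,3] "found" : PP/(N/NP)
      [3,5] N/NP   >S
        [3,4] "that" : (N/N)/NP
        [4,5] "read" : N/NP
    [5,6] "bone" : (S\(NP/N))\PP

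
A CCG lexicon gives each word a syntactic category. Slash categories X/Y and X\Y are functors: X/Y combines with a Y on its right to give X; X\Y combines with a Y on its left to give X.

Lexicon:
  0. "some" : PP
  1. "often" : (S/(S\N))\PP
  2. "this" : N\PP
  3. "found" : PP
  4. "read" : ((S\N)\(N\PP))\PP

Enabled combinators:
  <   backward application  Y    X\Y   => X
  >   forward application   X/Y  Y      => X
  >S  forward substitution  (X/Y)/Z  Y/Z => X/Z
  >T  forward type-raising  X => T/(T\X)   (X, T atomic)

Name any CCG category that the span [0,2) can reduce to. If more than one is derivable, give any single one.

[0,5] S   >
  [0,2] S/(S\N)   <
    [0,1] "some" : PP
    [1,2] "often" : (S/(S\N))\PP
  [2,5] S\N   <
    [2,3] "this" : N\PP
    [3,5] (S\N)\(N\PP)   <
      [3,4] "found" : PP
      [4,5] "read" : ((S\N)\(N\PP))\PP

S/(S\N)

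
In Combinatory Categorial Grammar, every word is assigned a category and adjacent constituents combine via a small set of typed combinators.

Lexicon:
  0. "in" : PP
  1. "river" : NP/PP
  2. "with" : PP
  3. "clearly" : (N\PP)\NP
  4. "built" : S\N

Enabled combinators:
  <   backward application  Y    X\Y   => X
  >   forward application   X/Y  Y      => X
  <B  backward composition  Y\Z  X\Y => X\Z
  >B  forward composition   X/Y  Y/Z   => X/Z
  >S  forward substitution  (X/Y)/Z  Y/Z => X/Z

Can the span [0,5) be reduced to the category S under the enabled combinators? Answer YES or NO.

YES

[0,5] S   <
  [0,4] N   <
    [0,1] "in" : PP
    [1,4] N\PP   <
      [1,3] NP   >
        [1,2] "river" : NP/PP
        [2,3] "with" : PP
      [3,4] "clearly" : (N\PP)\NP
  [4,5] "built" : S\N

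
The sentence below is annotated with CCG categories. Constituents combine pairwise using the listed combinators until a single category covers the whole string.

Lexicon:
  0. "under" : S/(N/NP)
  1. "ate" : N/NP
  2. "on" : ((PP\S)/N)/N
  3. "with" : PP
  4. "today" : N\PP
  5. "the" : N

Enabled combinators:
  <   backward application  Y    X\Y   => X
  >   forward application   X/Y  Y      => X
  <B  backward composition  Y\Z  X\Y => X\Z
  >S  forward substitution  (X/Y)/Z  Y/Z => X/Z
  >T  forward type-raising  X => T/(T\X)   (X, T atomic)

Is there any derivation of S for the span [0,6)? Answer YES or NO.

S/(N/NP) N/NP ((PP\S)/N)/N PP N\PP N
CKY chart[0,6] = {N/(N\PP), NP/(NP\PP), PP, PP/(PP\PP), S/(S\PP)}; S ∉ chart

NO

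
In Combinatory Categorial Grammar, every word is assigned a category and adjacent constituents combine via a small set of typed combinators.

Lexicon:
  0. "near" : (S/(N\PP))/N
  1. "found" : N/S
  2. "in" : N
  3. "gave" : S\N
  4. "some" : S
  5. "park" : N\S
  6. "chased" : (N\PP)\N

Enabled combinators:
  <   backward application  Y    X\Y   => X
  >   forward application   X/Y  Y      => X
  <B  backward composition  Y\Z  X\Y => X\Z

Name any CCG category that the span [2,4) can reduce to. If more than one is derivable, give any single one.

S

[0,7] S   >
  [0,4] S/(N\PP)   >
    [0,1] "near" : (S/(N\PP))/N
    [1,4] N   >
      [1,2] "found" : N/S
      [2,4] S   <
        [2,3] "in" : N
        [3,4] "gave" : S\N
  [4,7] N\PP   <
    [4,6] N   <
      [4,5] "some" : S
      [5,6] "park" : N\S
    [6,7] "chased" : (N\PP)\N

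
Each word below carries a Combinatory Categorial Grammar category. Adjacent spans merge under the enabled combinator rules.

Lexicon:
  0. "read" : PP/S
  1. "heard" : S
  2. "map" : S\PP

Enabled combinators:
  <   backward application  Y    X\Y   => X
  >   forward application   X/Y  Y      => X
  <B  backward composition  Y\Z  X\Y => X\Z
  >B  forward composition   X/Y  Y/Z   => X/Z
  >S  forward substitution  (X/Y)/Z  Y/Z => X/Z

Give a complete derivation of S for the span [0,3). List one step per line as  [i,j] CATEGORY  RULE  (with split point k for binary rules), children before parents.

[0,3] S   <
  [0,2] PP   >
    [0,1] "read" : PP/S
    [1,2] "heard" : S
  [2,3] "map" : S\PP

[0,1] PP/S  lex  "read"
[1,2] S  lex  "heard"
[0,2] PP  >  k=1
[2,3] S\PP  lex  "map"
[0,3] S  <  k=2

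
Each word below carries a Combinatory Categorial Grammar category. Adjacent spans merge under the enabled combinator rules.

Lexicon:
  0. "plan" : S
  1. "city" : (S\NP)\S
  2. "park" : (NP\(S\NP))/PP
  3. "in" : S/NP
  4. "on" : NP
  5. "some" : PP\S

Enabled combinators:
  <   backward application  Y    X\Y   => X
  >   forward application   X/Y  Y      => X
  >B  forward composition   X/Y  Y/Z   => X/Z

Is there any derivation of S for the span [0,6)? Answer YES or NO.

NO

S (S\NP)\S (NP\(S\NP))/PP S/NP NP PP\S
CKY chart[0,6] = {NP}; S ∉ chart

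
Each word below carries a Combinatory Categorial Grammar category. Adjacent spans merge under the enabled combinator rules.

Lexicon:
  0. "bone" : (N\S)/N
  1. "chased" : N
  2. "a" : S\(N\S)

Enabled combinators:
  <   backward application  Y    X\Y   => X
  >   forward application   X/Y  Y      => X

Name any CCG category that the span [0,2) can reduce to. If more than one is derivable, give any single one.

N\S

[0,3] S   <
  [0,2] N\S   >
    [0,1] "bone" : (N\S)/N
    [1,2] "chased" : N
  [2,3] "a" : S\(N\S)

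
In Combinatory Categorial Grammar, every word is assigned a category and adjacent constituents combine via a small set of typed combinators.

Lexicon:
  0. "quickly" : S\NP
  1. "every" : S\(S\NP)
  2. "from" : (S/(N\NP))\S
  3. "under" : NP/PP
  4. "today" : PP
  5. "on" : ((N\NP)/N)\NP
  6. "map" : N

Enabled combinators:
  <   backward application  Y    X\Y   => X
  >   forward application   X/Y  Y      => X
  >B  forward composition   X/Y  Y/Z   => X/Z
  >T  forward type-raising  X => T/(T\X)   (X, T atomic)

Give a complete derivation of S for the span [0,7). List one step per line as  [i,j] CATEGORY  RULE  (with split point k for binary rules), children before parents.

[0,7] S   >
  [0,3] S/(N\NP)   <
    [0,2] S   <
      [0,1] "quickly" : S\NP
      [1,2] "every" : S\(S\NP)
    [2,3] "from" : (S/(N\NP))\S
  [3,7] N\NP   >
    [3,6] (N\NP)/N   <
      [3,5] NP   >
        [3,4] "under" : NP/PP
        [4,5] "today" : PP
      [5,6] "on" : ((N\NP)/N)\NP
    [6,7] "map" : N

[0,1] S\NP  lex  "quickly"
[1,2] S\(S\NP)  lex  "every"
[0,2] S  <  k=1
[2,3] (S/(N\NP))\S  lex  "from"
[0,3] S/(N\NP)  <  k=2
[3,4] NP/PP  lex  "under"
[4,5] PP  lex  "today"
[3,5] NP  >  k=4
[5,6] ((N\NP)/N)\NP  lex  "on"
[3,6] (N\NP)/N  <  k=5
[6,7] N  lex  "map"
[3,7] N\NP  >  k=6
[0,7] S  >  k=3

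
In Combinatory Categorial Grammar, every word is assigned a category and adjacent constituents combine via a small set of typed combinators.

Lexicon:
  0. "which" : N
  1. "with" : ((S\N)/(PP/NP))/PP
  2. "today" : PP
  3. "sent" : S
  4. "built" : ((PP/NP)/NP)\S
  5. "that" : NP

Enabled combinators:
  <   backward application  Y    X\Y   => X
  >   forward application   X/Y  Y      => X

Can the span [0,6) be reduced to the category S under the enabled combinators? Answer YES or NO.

[0,6] S   <
  [0,1] "which" : N
  [1,6] S\N   >
    [1,3] (S\N)/(PP/NP)   >
      [1,2] "with" : ((S\N)/(PP/NP))/PP
      [2,3] "today" : PP
    [3,6] PP/NP   >
      [3,5] (PP/NP)/NP   <
        [3,4] "sent" : S
        [4,5] "built" : ((PP/NP)/NP)\S
      [5,6] "that" : NP

YES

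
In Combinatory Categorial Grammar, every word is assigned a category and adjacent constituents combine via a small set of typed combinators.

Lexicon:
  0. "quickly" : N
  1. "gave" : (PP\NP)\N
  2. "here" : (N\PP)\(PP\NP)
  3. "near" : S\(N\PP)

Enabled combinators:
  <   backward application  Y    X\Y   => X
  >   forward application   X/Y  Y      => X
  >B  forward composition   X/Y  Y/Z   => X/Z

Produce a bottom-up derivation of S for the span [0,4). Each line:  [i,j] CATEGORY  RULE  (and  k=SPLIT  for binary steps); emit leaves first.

[0,1] N  lex  "quickly"
[1,2] (PP\NP)\N  lex  "gave"
[0,2] PP\NP  <  k=1
[2,3] (N\PP)\(PP\NP)  lex  "here"
[0,3] N\PP  <  k=2
[3,4] S\(N\PP)  lex  "near"
[0,4] S  <  k=3

[0,4] S   <
  [0,3] N\PP   <
    [0,2] PP\NP   <
      [0,1] "quickly" : N
      [1,2] "gave" : (PP\NP)\N
    [2,3] "here" : (N\PP)\(PP\NP)
  [3,4] "near" : S\(N\PP)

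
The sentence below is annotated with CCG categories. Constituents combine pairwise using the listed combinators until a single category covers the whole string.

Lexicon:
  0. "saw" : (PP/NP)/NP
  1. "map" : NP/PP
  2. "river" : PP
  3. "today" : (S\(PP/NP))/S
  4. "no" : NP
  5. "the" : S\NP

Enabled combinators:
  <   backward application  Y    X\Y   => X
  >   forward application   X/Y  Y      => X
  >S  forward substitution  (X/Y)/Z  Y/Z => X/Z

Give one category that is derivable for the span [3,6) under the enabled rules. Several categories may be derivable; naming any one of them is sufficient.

[0,6] S   <
  [0,3] PP/NP   >
    [0,1] "saw" : (PP/NP)/NP
    [1,3] NP   >
      [1,2] "map" : NP/PP
      [2,3] "river" : PP
  [3,6] S\(PP/NP)   >
    [3,4] "today" : (S\(PP/NP))/S
    [4,6] S   <
      [4,5] "no" : NP
      [5,6] "the" : S\NP

S\(PP/NP)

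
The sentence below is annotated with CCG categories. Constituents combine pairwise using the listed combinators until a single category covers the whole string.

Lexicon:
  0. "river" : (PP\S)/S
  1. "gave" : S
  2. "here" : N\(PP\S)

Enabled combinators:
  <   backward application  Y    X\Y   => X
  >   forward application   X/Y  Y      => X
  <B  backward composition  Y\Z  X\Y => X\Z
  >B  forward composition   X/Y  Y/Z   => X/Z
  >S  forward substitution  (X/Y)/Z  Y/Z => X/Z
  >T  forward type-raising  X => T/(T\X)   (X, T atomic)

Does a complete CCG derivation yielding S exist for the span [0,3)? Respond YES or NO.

(PP\S)/S S N\(PP\S)
CKY chart[0,3] = {N, N/(N\N), NP/(NP\N), PP/(PP\N), S/(S\N)}; S ∉ chart

NO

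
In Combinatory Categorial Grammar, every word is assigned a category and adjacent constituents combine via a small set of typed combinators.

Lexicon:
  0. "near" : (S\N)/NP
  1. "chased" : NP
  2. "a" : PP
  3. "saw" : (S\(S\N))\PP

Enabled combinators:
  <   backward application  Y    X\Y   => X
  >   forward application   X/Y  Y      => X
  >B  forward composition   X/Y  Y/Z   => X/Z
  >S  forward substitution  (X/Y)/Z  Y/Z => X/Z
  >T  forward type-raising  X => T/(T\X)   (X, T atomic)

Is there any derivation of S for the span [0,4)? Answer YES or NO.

[0,4] S   <
  [0,2] S\N   >
    [0,1] "near" : (S\N)/NP
    [1,2] "chased" : NP
  [2,4] S\(S\N)   <
    [2,3] "a" : PP
    [3,4] "saw" : (S\(S\N))\PP

YES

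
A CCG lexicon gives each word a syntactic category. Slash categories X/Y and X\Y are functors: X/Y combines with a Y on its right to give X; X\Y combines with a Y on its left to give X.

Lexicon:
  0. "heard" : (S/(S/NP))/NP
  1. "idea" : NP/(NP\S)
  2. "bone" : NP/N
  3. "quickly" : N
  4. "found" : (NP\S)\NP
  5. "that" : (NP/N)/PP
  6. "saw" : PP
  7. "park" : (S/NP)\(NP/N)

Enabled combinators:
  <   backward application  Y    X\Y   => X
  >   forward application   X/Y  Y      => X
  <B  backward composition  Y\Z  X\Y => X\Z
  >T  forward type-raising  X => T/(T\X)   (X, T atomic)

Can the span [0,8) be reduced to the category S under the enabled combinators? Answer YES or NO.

YES

[0,8] S   >
  [0,5] S/(S/NP)   >
    [0,1] "heard" : (S/(S/NP))/NP
    [1,5] NP   >
      [1,2] "idea" : NP/(NP\S)
      [2,5] NP\S   <
        [2,4] NP   >
          [2,3] "bone" : NP/N
          [3,4] "quickly" : N
        [4,5] "found" : (NP\S)\NP
  [5,8] S/NP   <
    [5,7] NP/N   >
      [5,6] "that" : (NP/N)/PP
      [6,7] "saw" : PP
    [7,8] "park" : (S/NP)\(NP/N)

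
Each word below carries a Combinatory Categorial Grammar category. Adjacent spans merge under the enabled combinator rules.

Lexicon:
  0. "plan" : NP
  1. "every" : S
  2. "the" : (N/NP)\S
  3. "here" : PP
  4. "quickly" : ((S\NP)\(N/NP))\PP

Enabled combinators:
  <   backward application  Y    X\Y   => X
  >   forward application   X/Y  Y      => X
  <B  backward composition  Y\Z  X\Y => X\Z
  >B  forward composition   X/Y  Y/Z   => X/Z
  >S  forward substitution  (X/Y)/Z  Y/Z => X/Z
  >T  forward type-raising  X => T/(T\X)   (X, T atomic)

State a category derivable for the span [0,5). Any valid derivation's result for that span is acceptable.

[0,5] S   >
  [0,1] S/(S\NP)   >T
    [0,1] "plan" : NP
  [1,5] S\NP   <
    [1,3] N/NP   <
      [1,2] "every" : S
      [2,3] "the" : (N/NP)\S
    [3,5] (S\NP)\(N/NP)   <
      [3,4] "here" : PP
      [4,5] "quickly" : ((S\NP)\(N/NP))\PP

S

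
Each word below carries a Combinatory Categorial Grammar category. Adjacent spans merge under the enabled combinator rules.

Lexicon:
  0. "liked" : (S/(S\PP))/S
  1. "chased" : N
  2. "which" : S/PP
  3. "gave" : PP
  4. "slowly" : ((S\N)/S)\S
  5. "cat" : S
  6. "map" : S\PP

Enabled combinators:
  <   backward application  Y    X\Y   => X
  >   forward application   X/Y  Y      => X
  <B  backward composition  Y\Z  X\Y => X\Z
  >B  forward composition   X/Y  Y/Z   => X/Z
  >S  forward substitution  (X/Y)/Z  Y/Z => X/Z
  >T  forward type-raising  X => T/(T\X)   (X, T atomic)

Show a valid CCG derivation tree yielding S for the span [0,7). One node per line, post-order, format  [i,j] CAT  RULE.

[0,1] (S/(S\PP))/S  lex  "liked"
[1,2] N  lex  "chased"
[1,2] S/(S\N)  >T
[2,3] S/PP  lex  "which"
[3,4] PP  lex  "gave"
[2,4] S  >  k=3
[4,5] ((S\N)/S)\S  lex  "slowly"
[2,5] (S\N)/S  <  k=4
[5,6] S  lex  "cat"
[2,6] S\N  >  k=5
[1,6] S  >  k=2
[0,6] S/(S\PP)  >  k=1
[6,7] S\PP  lex  "map"
[0,7] S  >  k=6

[0,7] S   >
  [0,6] S/(S\PP)   >
    [0,1] "liked" : (S/(S\PP))/S
    [1,6] S   >
      [1,2] S/(S\N)   >T
        [1,2] "chased" : N
      [2,6] S\N   >
        [2,5] (S\N)/S   <
          [2,4] S   >
            [2,3] "which" : S/PP
            [3,4] "gave" : PP
          [4,5] "slowly" : ((S\N)/S)\S
        [5,6] "cat" : S
  [6,7] "map" : S\PP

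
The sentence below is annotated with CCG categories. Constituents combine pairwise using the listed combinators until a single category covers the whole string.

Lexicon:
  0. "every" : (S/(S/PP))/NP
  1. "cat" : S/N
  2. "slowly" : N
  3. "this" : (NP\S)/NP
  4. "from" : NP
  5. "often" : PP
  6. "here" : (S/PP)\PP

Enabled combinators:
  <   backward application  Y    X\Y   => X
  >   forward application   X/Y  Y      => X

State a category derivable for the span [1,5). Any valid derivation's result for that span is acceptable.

[0,7] S   >
  [0,5] S/(S/PP)   >
    [0,1] "every" : (S/(S/PP))/NP
    [1,5] NP   <
      [1,3] S   >
        [1,2] "cat" : S/N
        [2,3] "slowly" : N
      [3,5] NP\S   >
        [3,4] "this" : (NP\S)/NP
        [4,5] "from" : NP
  [5,7] S/PP   <
    [5,6] "often" : PP
    [6,7] "here" : (S/PP)\PP

NP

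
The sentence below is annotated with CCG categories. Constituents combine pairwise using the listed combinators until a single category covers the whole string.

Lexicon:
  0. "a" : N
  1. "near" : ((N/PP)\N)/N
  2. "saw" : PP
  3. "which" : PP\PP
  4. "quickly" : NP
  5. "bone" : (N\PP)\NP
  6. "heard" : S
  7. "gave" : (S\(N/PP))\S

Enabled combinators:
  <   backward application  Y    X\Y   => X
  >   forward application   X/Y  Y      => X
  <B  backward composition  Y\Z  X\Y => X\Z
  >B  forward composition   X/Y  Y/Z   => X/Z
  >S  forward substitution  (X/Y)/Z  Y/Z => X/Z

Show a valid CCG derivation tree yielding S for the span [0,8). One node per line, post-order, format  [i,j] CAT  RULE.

[0,8] S   <
  [0,1] "a" : N
  [1,8] S\N   <B
    [1,6] (N/PP)\N   >
      [1,2] "near" : ((N/PP)\N)/N
      [2,6] N   <
        [2,3] "saw" : PP
        [3,6] N\PP   <B
          [3,4] "which" : PP\PP
          [4,6] N\PP   <
            [4,5] "quickly" : NP
            [5,6] "bone" : (N\PP)\NP
    [6,8] S\(N/PP)   <
      [6,7] "heard" : S
      [7,8] "gave" : (S\(N/PP))\S

[0,1] N  lex  "a"
[1,2] ((N/PP)\N)/N  lex  "near"
[2,3] PP  lex  "saw"
[3,4] PP\PP  lex  "which"
[4,5] NP  lex  "quickly"
[5,6] (N\PP)\NP  lex  "bone"
[4,6] N\PP  <  k=5
[3,6] N\PP  <B  k=4
[2,6] N  <  k=3
[1,6] (N/PP)\N  >  k=2
[6,7] S  lex  "heard"
[7,8] (S\(N/PP))\S  lex  "gave"
[6,8] S\(N/PP)  <  k=7
[1,8] S\N  <B  k=6
[0,8] S  <  k=1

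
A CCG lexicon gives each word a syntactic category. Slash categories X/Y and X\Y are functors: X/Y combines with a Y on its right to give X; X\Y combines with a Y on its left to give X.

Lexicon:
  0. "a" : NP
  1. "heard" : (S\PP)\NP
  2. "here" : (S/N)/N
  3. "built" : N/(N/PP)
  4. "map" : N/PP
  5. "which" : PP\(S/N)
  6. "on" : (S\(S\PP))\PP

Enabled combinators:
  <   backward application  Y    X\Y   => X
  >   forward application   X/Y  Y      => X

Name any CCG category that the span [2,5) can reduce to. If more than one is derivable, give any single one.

S/N

[0,7] S   <
  [0,2] S\PP   <
    [0,1] "a" : NP
    [1,2] "heard" : (S\PP)\NP
  [2,7] S\(S\PP)   <
    [2,6] PP   <
      [2,5] S/N   >
        [2,3] "here" : (S/N)/N
        [3,5] N   >
          [3,4] "built" : N/(N/PP)
          [4,5] "map" : N/PP
      [5,6] "which" : PP\(S/N)
    [6,7] "on" : (S\(S\PP))\PP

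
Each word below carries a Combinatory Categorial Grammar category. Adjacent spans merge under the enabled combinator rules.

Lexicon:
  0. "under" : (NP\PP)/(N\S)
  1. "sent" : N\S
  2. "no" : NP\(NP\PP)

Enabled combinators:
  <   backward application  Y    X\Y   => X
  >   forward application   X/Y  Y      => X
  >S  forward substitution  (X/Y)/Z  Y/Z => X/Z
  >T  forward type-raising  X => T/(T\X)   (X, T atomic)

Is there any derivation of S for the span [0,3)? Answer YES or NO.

(NP\PP)/(N\S) N\S NP\(NP\PP)
CKY chart[0,3] = {N/(N\NP), NP, NP/(NP\NP), PP/(PP\NP), S/(S\NP)}; S ∉ chart

NO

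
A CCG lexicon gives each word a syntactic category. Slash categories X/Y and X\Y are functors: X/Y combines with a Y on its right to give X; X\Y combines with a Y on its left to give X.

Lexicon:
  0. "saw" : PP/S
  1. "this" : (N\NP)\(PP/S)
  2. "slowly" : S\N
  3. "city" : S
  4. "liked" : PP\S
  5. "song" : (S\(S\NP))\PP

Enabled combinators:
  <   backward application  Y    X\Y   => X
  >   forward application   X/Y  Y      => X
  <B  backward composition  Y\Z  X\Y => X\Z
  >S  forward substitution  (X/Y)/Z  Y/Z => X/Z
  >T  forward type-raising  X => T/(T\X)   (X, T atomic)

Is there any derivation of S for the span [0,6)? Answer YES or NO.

[0,6] S   <
  [0,3] S\NP   <B
    [0,2] N\NP   <
      [0,1] "saw" : PP/S
      [1,2] "this" : (N\NP)\(PP/S)
    [2,3] "slowly" : S\N
  [3,6] S\(S\NP)   <
    [3,5] PP   >
      [3,4] PP/(PP\S)   >T
        [3,4] "city" : S
      [4,5] "liked" : PP\S
    [5,6] "song" : (S\(S\NP))\PP

YES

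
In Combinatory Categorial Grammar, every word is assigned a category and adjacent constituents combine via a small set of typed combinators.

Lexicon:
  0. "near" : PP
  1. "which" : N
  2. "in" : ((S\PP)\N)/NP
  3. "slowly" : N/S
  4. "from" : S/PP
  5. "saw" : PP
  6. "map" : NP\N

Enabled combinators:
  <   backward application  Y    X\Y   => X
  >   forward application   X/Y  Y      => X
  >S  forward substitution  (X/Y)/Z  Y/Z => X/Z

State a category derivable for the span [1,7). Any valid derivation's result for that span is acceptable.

[0,7] S   <
  [0,1] "near" : PP
  [1,7] S\PP   <
    [1,2] "which" : N
    [2,7] (S\PP)\N   >
      [2,3] "in" : ((S\PP)\N)/NP
      [3,7] NP   <
        [3,6] N   >
          [3,4] "slowly" : N/S
          [4,6] S   >
            [4,5] "from" : S/PP
            [5,6] "saw" : PP
        [6,7] "map" : NP\N

S\PP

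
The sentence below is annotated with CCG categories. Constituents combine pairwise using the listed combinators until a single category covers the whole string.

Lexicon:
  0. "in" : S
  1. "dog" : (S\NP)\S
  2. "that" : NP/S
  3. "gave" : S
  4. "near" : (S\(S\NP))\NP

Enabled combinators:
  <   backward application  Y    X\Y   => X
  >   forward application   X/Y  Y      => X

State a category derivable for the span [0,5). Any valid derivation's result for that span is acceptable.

S

[0,5] S   <
  [0,2] S\NP   <
    [0,1] "in" : S
    [1,2] "dog" : (S\NP)\S
  [2,5] S\(S\NP)   <
    [2,4] NP   >
      [2,3] "that" : NP/S
      [3,4] "gave" : S
    [4,5] "near" : (S\(S\NP))\NP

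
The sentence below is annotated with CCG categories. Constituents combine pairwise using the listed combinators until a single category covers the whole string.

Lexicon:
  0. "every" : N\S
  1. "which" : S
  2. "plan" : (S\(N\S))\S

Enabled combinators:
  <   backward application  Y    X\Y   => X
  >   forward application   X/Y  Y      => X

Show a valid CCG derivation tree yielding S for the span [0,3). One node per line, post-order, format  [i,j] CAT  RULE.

[0,1] N\S  lex  "every"
[1,2] S  lex  "which"
[2,3] (S\(N\S))\S  lex  "plan"
[1,3] S\(N\S)  <  k=2
[0,3] S  <  k=1

[0,3] S   <
  [0,1] "every" : N\S
  [1,3] S\(N\S)   <
    [1,2] "which" : S
    [2,3] "plan" : (S\(N\S))\S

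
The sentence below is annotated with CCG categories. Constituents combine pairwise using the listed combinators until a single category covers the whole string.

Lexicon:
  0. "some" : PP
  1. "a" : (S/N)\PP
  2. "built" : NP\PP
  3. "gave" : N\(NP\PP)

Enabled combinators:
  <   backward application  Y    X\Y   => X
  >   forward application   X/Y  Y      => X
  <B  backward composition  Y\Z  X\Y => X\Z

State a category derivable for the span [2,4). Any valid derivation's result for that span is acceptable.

N

[0,4] S   >
  [0,2] S/N   <
    [0,1] "some" : PP
    [1,2] "a" : (S/N)\PP
  [2,4] N   <
    [2,3] "built" : NP\PP
    [3,4] "gave" : N\(NP\PP)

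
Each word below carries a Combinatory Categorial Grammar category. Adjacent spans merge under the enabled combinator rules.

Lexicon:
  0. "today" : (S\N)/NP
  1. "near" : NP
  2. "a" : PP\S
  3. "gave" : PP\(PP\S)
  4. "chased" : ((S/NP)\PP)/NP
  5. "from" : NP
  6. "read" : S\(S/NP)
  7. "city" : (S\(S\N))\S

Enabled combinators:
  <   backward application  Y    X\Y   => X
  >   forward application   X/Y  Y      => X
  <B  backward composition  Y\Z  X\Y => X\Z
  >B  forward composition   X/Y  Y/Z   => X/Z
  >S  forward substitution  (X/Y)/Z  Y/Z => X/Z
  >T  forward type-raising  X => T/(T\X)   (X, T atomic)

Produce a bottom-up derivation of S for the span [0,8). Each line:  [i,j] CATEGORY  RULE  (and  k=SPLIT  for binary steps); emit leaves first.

[0,8] S   <
  [0,2] S\N   >
    [0,1] "today" : (S\N)/NP
    [1,2] "near" : NP
  [2,8] S\(S\N)   <
    [2,7] S   <
      [2,6] S/NP   <
        [2,4] PP   <
          [2,3] "a" : PP\S
          [3,4] "gave" : PP\(PP\S)
        [4,6] (S/NP)\PP   >
          [4,5] "chased" : ((S/NP)\PP)/NP
          [5,6] "from" : NP
      [6,7] "read" : S\(S/NP)
    [7,8] "city" : (S\(S\N))\S

[0,1] (S\N)/NP  lex  "today"
[1,2] NP  lex  "near"
[0,2] S\N  >  k=1
[2,3] PP\S  lex  "a"
[3,4] PP\(PP\S)  lex  "gave"
[2,4] PP  <  k=3
[4,5] ((S/NP)\PP)/NP  lex  "chased"
[5,6] NP  lex  "from"
[4,6] (S/NP)\PP  >  k=5
[2,6] S/NP  <  k=4
[6,7] S\(S/NP)  lex  "read"
[2,7] S  <  k=6
[7,8] (S\(S\N))\S  lex  "city"
[2,8] S\(S\N)  <  k=7
[0,8] S  <  k=2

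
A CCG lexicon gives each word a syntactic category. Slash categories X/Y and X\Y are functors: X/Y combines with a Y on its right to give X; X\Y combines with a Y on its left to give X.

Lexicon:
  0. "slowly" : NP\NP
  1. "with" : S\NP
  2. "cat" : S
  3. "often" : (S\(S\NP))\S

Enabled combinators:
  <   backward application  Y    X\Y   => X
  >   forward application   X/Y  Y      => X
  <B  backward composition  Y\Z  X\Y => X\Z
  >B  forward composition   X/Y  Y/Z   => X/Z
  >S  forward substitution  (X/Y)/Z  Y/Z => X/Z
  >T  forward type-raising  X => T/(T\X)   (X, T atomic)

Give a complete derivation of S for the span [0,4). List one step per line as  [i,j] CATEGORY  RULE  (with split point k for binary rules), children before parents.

[0,1] NP\NP  lex  "slowly"
[1,2] S\NP  lex  "with"
[0,2] S\NP  <B  k=1
[2,3] S  lex  "cat"
[3,4] (S\(S\NP))\S  lex  "often"
[2,4] S\(S\NP)  <  k=3
[0,4] S  <  k=2

[0,4] S   <
  [0,2] S\NP   <B
    [0,1] "slowly" : NP\NP
    [1,2] "with" : S\NP
  [2,4] S\(S\NP)   <
    [2,3] "cat" : S
    [3,4] "often" : (S\(S\NP))\S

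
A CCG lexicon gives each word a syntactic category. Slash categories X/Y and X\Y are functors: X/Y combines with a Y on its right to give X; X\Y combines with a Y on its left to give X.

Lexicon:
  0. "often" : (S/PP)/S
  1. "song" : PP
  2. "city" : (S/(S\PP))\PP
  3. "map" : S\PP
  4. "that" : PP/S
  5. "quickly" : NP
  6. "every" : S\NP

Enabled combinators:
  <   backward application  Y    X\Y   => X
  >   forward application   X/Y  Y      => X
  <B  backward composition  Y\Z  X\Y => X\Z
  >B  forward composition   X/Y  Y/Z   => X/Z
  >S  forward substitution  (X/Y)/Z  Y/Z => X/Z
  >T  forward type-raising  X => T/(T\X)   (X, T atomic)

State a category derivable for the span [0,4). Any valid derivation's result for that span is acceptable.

[0,7] S   >
  [0,4] S/PP   >
    [0,1] "often" : (S/PP)/S
    [1,4] S   >
      [1,3] S/(S\PP)   <
        [1,2] "song" : PP
        [2,3] "city" : (S/(S\PP))\PP
      [3,4] "map" : S\PP
  [4,7] PP   >
    [4,5] "that" : PP/S
    [5,7] S   >
      [5,6] S/(S\NP)   >T
        [5,6] "quickly" : NP
      [6,7] "every" : S\NP

S/PP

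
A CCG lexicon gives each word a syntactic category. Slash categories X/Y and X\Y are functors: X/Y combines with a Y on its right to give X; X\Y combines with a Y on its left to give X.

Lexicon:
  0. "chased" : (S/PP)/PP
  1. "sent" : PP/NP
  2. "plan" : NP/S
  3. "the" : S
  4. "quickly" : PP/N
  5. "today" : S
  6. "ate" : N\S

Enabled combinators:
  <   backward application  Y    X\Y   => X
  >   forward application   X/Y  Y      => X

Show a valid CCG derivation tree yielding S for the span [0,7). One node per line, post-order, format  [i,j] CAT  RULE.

[0,1] (S/PP)/PP  lex  "chased"
[1,2] PP/NP  lex  "sent"
[2,3] NP/S  lex  "plan"
[3,4] S  lex  "the"
[2,4] NP  >  k=3
[1,4] PP  >  k=2
[0,4] S/PP  >  k=1
[4,5] PP/N  lex  "quickly"
[5,6] S  lex  "today"
[6,7] N\S  lex  "ate"
[5,7] N  <  k=6
[4,7] PP  >  k=5
[0,7] S  >  k=4

[0,7] S   >
  [0,4] S/PP   >
    [0,1] "chased" : (S/PP)/PP
    [1,4] PP   >
      [1,2] "sent" : PP/NP
      [2,4] NP   >
        [2,3] "plan" : NP/S
        [3,4] "the" : S
  [4,7] PP   >
    [4,5] "quickly" : PP/N
    [5,7] N   <
      [5,6] "today" : S
      [6,7] "ate" : N\S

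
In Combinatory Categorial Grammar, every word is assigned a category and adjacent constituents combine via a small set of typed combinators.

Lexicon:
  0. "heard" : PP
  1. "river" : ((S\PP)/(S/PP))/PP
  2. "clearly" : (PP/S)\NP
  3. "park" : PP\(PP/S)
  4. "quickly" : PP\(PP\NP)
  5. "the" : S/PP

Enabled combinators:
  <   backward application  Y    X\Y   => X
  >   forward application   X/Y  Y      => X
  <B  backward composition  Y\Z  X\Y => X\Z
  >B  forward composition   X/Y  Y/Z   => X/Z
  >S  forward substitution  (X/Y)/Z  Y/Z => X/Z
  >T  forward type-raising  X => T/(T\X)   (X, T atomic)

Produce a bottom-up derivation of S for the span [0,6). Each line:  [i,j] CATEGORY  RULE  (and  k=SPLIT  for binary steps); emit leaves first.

[0,1] PP  lex  "heard"
[1,2] ((S\PP)/(S/PP))/PP  lex  "river"
[2,3] (PP/S)\NP  lex  "clearly"
[3,4] PP\(PP/S)  lex  "park"
[2,4] PP\NP  <B  k=3
[4,5] PP\(PP\NP)  lex  "quickly"
[2,5] PP  <  k=4
[1,5] (S\PP)/(S/PP)  >  k=2
[5,6] S/PP  lex  "the"
[1,6] S\PP  >  k=5
[0,6] S  <  k=1

[0,6] S   <
  [0,1] "heard" : PP
  [1,6] S\PP   >
    [1,5] (S\PP)/(S/PP)   >
      [1,2] "river" : ((S\PP)/(S/PP))/PP
      [2,5] PP   <
        [2,4] PP\NP   <B
          [2,3] "clearly" : (PP/S)\NP
          [3,4] "park" : PP\(PP/S)
        [4,5] "quickly" : PP\(PP\NP)
    [5,6] "the" : S/PP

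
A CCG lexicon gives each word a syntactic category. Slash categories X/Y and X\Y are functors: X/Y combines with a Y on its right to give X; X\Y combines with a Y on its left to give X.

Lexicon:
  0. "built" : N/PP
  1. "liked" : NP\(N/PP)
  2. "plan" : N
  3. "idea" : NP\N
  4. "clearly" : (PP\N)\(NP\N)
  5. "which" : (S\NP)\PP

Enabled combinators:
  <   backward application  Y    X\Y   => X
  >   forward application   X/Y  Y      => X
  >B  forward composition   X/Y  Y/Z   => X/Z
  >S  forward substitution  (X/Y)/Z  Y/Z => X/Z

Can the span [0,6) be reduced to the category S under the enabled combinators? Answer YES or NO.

YES

[0,6] S   <
  [0,2] NP   <
    [0,1] "built" : N/PP
    [1,2] "liked" : NP\(N/PP)
  [2,6] S\NP   <
    [2,5] PP   <
      [2,3] "plan" : N
      [3,5] PP\N   <
        [3,4] "idea" : NP\N
        [4,5] "clearly" : (PP\N)\(NP\N)
    [5,6] "which" : (S\NP)\PP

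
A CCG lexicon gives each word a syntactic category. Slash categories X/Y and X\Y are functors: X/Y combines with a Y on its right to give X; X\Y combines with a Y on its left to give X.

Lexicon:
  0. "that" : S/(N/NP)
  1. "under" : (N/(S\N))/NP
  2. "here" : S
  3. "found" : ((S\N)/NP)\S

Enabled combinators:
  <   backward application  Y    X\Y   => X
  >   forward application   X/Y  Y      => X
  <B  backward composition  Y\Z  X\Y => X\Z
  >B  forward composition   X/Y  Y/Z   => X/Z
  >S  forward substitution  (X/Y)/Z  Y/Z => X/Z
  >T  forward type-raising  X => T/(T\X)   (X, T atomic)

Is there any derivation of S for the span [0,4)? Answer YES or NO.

YES

[0,4] S   >
  [0,1] "that" : S/(N/NP)
  [1,4] N/NP   >S
    [1,2] "under" : (N/(S\N))/NP
    [2,4] (S\N)/NP   <
      [2,3] "here" : S
      [3,4] "found" : ((S\N)/NP)\S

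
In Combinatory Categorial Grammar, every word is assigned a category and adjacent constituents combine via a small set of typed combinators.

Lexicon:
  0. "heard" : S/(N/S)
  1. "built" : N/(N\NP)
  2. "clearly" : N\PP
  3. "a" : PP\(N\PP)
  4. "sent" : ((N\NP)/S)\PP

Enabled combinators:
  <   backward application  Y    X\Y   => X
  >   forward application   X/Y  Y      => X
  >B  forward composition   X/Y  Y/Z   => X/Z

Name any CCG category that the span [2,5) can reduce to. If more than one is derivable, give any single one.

(N\NP)/S

[0,5] S   >
  [0,1] "heard" : S/(N/S)
  [1,5] N/S   >B
    [1,2] "built" : N/(N\NP)
    [2,5] (N\NP)/S   <
      [2,4] PP   <
        [2,3] "clearly" : N\PP
        [3,4] "a" : PP\(N\PP)
      [4,5] "sent" : ((N\NP)/S)\PP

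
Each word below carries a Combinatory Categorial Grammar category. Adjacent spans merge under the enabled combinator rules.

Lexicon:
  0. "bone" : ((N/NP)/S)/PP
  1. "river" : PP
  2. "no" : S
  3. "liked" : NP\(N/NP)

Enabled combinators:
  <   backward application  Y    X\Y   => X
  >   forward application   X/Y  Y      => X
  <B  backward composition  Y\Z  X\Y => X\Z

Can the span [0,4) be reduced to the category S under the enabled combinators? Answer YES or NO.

NO

((N/NP)/S)/PP PP S NP\(N/NP)
CKY chart[0,4] = {NP}; S ∉ chart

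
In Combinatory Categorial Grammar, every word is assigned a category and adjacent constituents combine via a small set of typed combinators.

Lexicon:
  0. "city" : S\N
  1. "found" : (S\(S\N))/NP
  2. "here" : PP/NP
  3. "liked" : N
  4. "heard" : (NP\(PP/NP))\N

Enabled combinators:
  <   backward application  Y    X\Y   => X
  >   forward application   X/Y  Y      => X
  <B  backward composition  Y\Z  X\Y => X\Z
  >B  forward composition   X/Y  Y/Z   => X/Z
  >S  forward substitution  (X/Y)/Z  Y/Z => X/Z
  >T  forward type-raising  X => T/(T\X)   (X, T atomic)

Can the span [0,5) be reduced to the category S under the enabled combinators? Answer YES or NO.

[0,5] S   <
  [0,1] "city" : S\N
  [1,5] S\(S\N)   >
    [1,2] "found" : (S\(S\N))/NP
    [2,5] NP   <
      [2,3] "here" : PP/NP
      [3,5] NP\(PP/NP)   <
        [3,4] "liked" : N
        [4,5] "heard" : (NP\(PP/NP))\N

YES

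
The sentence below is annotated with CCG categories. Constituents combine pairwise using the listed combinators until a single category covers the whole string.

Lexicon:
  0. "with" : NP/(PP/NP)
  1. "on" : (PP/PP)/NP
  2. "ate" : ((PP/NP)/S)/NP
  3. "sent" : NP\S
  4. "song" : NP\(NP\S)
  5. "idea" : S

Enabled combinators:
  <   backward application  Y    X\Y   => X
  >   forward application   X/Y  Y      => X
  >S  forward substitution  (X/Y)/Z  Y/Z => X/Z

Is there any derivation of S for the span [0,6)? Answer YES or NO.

NP/(PP/NP) (PP/PP)/NP ((PP/NP)/S)/NP NP\S NP\(NP\S) S
CKY chart[0,6] = {NP}; S ∉ chart

NO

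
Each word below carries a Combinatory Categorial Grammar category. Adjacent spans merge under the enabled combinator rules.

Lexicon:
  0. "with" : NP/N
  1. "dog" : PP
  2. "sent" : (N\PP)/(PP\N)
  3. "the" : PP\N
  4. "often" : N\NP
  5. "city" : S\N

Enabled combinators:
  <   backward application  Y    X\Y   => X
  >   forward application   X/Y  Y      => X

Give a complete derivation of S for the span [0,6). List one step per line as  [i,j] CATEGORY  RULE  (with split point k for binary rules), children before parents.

[0,6] S   <
  [0,5] N   <
    [0,4] NP   >
      [0,1] "with" : NP/N
      [1,4] N   <
        [1,2] "dog" : PP
        [2,4] N\PP   >
          [2,3] "sent" : (N\PP)/(PP\N)
          [3,4] "the" : PP\N
    [4,5] "often" : N\NP
  [5,6] "city" : S\N

[0,1] NP/N  lex  "with"
[1,2] PP  lex  "dog"
[2,3] (N\PP)/(PP\N)  lex  "sent"
[3,4] PP\N  lex  "the"
[2,4] N\PP  >  k=3
[1,4] N  <  k=2
[0,4] NP  >  k=1
[4,5] N\NP  lex  "often"
[0,5] N  <  k=4
[5,6] S\N  lex  "city"
[0,6] S  <  k=5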